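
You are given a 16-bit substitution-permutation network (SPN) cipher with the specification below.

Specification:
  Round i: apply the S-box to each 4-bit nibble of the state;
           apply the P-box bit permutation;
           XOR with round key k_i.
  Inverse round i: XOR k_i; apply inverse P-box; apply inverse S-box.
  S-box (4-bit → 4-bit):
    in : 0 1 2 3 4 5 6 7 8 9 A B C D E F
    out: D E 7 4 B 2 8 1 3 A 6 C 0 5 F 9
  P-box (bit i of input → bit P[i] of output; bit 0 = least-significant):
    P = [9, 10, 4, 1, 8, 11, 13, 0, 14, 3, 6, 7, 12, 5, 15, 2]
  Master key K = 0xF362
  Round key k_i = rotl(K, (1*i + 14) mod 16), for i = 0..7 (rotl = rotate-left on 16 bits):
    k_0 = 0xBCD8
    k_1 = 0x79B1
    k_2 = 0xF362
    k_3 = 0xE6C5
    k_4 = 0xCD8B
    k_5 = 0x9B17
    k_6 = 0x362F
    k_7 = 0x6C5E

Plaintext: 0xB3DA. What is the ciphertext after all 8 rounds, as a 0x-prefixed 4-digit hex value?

s_0 = plaintext = 0xB3DA
s_1 = Round(s_0, k_0) = 0x198C
s_2 = Round(s_1, k_1) = 0xF01D
s_3 = Round(s_2, k_2) = 0x89B7
s_4 = Round(s_3, k_3) = 0xD46C
s_5 = Round(s_4, k_4) = 0x1D02
s_6 = Round(s_5, k_5) = 0x7C62
s_7 = Round(s_6, k_6) = 0x203E
s_8 = Round(s_7, k_7) = 0x9AAC

0x9AAC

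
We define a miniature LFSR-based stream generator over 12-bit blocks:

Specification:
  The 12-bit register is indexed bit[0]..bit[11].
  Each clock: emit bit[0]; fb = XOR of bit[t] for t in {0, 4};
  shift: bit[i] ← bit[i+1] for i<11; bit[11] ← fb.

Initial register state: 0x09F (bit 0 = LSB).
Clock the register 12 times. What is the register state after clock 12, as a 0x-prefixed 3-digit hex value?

0x696

reg_0 = 0x09F
clock 1: out=1, reg = 0x04F
clock 2: out=1, reg = 0x827
clock 3: out=1, reg = 0xC13
clock 4: out=1, reg = 0x609
clock 5: out=1, reg = 0xB04
clock 6: out=0, reg = 0x582
clock 7: out=0, reg = 0x2C1
clock 8: out=1, reg = 0x960
clock 9: out=0, reg = 0x4B0
clock 10: out=0, reg = 0xA58
clock 11: out=0, reg = 0xD2C
clock 12: out=0, reg = 0x696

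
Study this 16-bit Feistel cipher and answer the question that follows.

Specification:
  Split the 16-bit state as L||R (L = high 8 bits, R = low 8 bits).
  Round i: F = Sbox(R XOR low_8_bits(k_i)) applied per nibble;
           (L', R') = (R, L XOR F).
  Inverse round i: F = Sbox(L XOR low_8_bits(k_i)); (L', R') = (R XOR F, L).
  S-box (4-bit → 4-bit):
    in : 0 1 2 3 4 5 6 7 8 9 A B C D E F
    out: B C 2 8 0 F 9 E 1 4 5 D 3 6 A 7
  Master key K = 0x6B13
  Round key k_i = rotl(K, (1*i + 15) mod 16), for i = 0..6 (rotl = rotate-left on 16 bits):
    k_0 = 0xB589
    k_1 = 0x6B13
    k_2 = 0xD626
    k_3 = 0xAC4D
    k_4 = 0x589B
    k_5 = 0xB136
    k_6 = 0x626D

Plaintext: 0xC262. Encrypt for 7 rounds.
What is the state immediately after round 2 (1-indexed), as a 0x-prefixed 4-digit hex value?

0x6F81

s_0 = plaintext = 0xC262
s_1 = Round(s_0, k_0) = 0x626F
s_2 = Round(s_1, k_1) = 0x6F81
s_3 = Round(s_2, k_2) = 0x8131
s_4 = Round(s_3, k_3) = 0x3162
s_5 = Round(s_4, k_4) = 0x6245
s_6 = Round(s_5, k_5) = 0x458A
s_7 = Round(s_6, k_6) = 0x8AEB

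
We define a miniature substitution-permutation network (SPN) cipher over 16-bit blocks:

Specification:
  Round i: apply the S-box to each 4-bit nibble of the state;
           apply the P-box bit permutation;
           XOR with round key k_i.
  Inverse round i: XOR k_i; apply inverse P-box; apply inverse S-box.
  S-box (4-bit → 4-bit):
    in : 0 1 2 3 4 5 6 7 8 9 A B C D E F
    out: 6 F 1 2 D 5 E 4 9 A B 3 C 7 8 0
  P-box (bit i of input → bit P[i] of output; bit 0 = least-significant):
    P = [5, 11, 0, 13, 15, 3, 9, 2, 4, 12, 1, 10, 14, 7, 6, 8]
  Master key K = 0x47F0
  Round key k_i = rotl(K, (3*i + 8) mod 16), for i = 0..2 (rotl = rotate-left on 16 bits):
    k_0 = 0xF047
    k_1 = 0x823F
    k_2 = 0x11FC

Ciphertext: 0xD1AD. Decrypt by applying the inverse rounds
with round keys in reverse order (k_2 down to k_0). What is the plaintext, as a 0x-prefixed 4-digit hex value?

0x1BDB

s_0 = ciphertext = 0xD1AD
s_1 = InvRound(s_0, k_2) = 0x5227
s_2 = InvRound(s_1, k_1) = 0x2BBF
s_3 = InvRound(s_2, k_0) = 0x1BDB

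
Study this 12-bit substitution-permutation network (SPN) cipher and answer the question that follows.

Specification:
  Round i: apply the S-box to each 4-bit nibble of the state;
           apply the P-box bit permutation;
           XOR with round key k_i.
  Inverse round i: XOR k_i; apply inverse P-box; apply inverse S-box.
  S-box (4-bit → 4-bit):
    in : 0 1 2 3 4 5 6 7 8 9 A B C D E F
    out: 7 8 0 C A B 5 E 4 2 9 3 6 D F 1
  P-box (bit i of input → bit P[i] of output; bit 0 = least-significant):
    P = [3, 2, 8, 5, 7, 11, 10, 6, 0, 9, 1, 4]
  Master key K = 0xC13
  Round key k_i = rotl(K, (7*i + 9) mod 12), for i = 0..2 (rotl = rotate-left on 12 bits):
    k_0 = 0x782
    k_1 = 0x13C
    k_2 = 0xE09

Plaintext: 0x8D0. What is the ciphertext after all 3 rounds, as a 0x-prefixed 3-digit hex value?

0x34B

s_0 = plaintext = 0x8D0
s_1 = Round(s_0, k_0) = 0x24C
s_2 = Round(s_1, k_1) = 0x878
s_3 = Round(s_2, k_2) = 0x34B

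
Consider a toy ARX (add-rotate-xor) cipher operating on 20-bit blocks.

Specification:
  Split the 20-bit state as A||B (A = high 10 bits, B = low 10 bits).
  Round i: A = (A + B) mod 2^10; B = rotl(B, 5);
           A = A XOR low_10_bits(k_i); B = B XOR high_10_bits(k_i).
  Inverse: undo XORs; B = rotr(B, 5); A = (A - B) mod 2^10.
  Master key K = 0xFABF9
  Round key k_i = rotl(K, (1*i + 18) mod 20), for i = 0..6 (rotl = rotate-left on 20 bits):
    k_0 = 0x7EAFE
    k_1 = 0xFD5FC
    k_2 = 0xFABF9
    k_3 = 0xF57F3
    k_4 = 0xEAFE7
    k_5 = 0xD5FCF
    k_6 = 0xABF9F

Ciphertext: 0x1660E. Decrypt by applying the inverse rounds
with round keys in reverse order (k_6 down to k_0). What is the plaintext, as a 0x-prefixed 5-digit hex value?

s_0 = ciphertext = 0x1660E
s_1 = InvRound(s_0, k_6) = 0xE8425
s_2 = InvRound(s_1, k_5) = 0x84E5B
s_3 = InvRound(s_2, k_4) = 0xF960F
s_4 = InvRound(s_3, k_3) = 0x3234E
s_5 = InvRound(s_4, k_2) = 0xAB085
s_6 = InvRound(s_5, k_1) = 0x4D61B
s_7 = InvRound(s_6, k_0) = 0xE303F

0xE303F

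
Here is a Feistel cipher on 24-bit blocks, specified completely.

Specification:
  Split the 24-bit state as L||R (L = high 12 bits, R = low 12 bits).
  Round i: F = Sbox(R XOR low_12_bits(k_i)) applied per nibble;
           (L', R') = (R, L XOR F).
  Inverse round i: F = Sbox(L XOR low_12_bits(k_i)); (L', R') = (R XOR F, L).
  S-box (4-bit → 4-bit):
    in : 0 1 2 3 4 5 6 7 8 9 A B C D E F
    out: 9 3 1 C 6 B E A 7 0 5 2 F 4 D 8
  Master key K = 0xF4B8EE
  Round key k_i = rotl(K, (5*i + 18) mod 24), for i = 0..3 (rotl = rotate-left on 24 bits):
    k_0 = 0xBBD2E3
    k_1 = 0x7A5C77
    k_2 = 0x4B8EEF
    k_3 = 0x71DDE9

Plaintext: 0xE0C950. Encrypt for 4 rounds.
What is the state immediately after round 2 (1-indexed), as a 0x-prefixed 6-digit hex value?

s_0 = plaintext = 0xE0C950
s_1 = Round(s_0, k_0) = 0x950C20
s_2 = Round(s_1, k_1) = 0xC200EA
s_3 = Round(s_2, k_2) = 0x0EA1BB
s_4 = Round(s_3, k_3) = 0x1BBF5B

0xC200EA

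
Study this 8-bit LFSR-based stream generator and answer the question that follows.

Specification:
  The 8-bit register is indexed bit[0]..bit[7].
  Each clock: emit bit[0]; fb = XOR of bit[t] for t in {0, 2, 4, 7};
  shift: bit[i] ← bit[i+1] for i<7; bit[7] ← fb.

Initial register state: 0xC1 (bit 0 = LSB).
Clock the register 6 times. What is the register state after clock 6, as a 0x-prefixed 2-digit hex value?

0x53

reg_0 = 0xC1
clock 1: out=1, reg = 0x60
clock 2: out=0, reg = 0x30
clock 3: out=0, reg = 0x98
clock 4: out=0, reg = 0x4C
clock 5: out=0, reg = 0xA6
clock 6: out=0, reg = 0x53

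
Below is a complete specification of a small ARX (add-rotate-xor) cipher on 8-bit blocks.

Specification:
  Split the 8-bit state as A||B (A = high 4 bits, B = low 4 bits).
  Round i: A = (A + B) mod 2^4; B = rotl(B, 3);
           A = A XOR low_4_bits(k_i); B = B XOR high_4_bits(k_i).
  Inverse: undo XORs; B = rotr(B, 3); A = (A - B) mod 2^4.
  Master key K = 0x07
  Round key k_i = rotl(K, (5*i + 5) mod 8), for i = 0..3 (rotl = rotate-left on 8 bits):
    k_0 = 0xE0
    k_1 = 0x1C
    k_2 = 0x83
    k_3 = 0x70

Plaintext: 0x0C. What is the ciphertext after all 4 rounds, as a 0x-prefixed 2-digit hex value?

s_0 = plaintext = 0x0C
s_1 = Round(s_0, k_0) = 0xC8
s_2 = Round(s_1, k_1) = 0x85
s_3 = Round(s_2, k_2) = 0xE2
s_4 = Round(s_3, k_3) = 0x06

0x06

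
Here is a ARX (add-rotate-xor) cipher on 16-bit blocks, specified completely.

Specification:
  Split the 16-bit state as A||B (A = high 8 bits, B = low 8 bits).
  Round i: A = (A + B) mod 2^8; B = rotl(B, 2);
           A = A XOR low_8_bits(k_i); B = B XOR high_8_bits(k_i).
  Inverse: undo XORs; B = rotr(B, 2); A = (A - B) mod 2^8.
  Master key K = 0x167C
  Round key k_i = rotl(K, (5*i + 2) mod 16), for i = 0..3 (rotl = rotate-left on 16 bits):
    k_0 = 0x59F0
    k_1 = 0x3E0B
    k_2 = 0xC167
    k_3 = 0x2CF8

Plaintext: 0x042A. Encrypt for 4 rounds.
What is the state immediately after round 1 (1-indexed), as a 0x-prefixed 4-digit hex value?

s_0 = plaintext = 0x042A
s_1 = Round(s_0, k_0) = 0xDEF1
s_2 = Round(s_1, k_1) = 0xC4F9
s_3 = Round(s_2, k_2) = 0xDA26
s_4 = Round(s_3, k_3) = 0xF8B4

0xDEF1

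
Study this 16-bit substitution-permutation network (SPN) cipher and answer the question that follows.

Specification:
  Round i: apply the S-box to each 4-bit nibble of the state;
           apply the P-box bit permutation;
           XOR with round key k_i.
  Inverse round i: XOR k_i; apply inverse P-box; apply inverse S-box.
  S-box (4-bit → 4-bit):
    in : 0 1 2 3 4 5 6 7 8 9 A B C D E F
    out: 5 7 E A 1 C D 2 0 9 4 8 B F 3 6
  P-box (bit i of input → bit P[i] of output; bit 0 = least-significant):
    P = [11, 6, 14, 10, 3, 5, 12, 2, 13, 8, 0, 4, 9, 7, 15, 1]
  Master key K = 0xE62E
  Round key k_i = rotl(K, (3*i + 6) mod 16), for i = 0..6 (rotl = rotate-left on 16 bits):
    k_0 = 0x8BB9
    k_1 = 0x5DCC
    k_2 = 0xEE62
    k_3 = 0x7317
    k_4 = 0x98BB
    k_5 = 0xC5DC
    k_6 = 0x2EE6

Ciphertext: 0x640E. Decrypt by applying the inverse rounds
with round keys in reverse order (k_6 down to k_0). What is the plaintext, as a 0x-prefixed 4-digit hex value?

0xA1D7

s_0 = ciphertext = 0x640E
s_1 = InvRound(s_0, k_6) = 0xE8E1
s_2 = InvRound(s_1, k_5) = 0x8DC9
s_3 = InvRound(s_2, k_4) = 0xB3F3
s_4 = InvRound(s_3, k_3) = 0xF83F
s_5 = InvRound(s_4, k_2) = 0x4563
s_6 = InvRound(s_5, k_1) = 0x3AD4
s_7 = InvRound(s_6, k_0) = 0xA1D7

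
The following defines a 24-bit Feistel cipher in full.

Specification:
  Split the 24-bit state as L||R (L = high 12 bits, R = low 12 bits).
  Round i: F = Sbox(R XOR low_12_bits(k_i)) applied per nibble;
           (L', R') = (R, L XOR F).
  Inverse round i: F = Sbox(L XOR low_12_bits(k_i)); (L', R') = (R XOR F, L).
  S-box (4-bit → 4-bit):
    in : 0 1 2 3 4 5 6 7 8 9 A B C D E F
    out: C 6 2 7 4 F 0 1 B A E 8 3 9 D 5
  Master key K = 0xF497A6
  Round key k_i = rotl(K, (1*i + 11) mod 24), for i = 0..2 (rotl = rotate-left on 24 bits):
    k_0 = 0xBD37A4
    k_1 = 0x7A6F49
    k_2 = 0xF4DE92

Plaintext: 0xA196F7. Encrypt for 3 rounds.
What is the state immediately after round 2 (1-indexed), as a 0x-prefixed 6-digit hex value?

0xCEE116

s_0 = plaintext = 0xA196F7
s_1 = Round(s_0, k_0) = 0x6F7CEE
s_2 = Round(s_1, k_1) = 0xCEE116
s_3 = Round(s_2, k_2) = 0x11695A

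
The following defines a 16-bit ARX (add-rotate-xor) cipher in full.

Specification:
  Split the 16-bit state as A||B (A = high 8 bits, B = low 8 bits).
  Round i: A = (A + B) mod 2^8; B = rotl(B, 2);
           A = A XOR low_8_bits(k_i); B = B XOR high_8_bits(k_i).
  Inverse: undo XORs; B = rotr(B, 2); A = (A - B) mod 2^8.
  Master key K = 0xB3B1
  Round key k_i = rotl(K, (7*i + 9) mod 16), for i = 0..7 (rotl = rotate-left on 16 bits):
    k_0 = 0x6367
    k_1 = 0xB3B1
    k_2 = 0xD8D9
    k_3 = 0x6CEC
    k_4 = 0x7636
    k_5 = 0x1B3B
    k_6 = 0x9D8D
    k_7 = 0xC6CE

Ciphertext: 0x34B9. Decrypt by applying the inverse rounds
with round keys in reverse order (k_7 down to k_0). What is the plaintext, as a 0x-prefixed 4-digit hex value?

s_0 = ciphertext = 0x34B9
s_1 = InvRound(s_0, k_7) = 0x1BDF
s_2 = InvRound(s_1, k_6) = 0x0690
s_3 = InvRound(s_2, k_5) = 0x5BE2
s_4 = InvRound(s_3, k_4) = 0x4825
s_5 = InvRound(s_4, k_3) = 0x5252
s_6 = InvRound(s_5, k_2) = 0xE9A2
s_7 = InvRound(s_6, k_1) = 0x1444
s_8 = InvRound(s_7, k_0) = 0xAAC9

0xAAC9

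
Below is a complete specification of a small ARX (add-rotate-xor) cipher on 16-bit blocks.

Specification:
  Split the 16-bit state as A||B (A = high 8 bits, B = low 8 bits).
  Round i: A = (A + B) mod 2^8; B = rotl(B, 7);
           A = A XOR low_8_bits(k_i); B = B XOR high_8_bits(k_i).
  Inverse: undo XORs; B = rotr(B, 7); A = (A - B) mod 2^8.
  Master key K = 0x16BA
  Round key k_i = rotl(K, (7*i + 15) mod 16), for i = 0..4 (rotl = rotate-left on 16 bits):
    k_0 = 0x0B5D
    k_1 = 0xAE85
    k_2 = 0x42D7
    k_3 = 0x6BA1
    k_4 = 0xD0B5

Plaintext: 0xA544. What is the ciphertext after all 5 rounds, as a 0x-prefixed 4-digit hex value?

0x7CB2

s_0 = plaintext = 0xA544
s_1 = Round(s_0, k_0) = 0xB429
s_2 = Round(s_1, k_1) = 0x583A
s_3 = Round(s_2, k_2) = 0x455F
s_4 = Round(s_3, k_3) = 0x05C4
s_5 = Round(s_4, k_4) = 0x7CB2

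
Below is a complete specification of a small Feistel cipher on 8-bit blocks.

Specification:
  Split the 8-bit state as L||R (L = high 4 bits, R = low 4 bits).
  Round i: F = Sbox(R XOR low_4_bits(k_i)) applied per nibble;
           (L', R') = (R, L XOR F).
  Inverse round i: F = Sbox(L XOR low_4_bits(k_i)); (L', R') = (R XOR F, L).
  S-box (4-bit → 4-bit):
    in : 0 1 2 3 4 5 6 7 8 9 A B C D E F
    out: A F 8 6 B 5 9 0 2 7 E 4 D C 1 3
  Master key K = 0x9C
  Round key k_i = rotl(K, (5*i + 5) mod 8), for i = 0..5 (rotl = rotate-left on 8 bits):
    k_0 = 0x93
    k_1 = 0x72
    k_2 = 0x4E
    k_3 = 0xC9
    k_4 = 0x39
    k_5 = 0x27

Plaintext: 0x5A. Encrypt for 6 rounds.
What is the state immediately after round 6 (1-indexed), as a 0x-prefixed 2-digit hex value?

0x35

s_0 = plaintext = 0x5A
s_1 = Round(s_0, k_0) = 0xA2
s_2 = Round(s_1, k_1) = 0x20
s_3 = Round(s_2, k_2) = 0x03
s_4 = Round(s_3, k_3) = 0x3E
s_5 = Round(s_4, k_4) = 0xE3
s_6 = Round(s_5, k_5) = 0x35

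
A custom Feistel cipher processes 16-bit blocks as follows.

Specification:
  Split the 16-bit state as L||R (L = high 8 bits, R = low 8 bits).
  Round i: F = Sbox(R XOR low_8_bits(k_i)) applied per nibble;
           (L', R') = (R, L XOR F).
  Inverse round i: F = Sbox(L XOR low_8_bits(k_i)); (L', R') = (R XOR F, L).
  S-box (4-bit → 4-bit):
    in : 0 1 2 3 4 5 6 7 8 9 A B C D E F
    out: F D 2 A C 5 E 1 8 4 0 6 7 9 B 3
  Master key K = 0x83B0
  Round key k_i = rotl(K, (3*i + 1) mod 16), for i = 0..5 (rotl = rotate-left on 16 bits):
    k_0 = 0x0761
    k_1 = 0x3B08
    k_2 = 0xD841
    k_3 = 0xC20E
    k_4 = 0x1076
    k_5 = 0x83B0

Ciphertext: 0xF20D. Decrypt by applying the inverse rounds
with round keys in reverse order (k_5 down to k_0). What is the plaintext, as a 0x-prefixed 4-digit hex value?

s_0 = ciphertext = 0xF20D
s_1 = InvRound(s_0, k_5) = 0xCFF2
s_2 = InvRound(s_1, k_4) = 0x96CF
s_3 = InvRound(s_2, k_3) = 0x8796
s_4 = InvRound(s_3, k_2) = 0xE887
s_5 = InvRound(s_4, k_1) = 0x38E8
s_6 = InvRound(s_5, k_0) = 0xBC38

0xBC38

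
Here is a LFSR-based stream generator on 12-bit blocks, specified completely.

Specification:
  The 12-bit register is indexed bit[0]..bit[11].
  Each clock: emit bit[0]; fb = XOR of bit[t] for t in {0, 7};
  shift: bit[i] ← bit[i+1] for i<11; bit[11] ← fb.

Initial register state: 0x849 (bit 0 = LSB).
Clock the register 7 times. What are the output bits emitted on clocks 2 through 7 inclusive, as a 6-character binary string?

001001

reg_0 = 0x849
clock 1: out=1, reg = 0xC24
clock 2: out=0, reg = 0x612
clock 3: out=0, reg = 0x309
clock 4: out=1, reg = 0x984
clock 5: out=0, reg = 0xCC2
clock 6: out=0, reg = 0xE61
clock 7: out=1, reg = 0xF30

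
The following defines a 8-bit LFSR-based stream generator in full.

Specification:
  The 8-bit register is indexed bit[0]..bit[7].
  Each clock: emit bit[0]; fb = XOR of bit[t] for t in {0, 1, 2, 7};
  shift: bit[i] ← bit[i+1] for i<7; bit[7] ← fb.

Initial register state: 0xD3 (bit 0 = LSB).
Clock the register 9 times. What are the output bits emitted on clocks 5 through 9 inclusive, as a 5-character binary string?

10111

reg_0 = 0xD3
clock 1: out=1, reg = 0xE9
clock 2: out=1, reg = 0x74
clock 3: out=0, reg = 0xBA
clock 4: out=0, reg = 0x5D
clock 5: out=1, reg = 0x2E
clock 6: out=0, reg = 0x17
clock 7: out=1, reg = 0x8B
clock 8: out=1, reg = 0xC5
clock 9: out=1, reg = 0xE2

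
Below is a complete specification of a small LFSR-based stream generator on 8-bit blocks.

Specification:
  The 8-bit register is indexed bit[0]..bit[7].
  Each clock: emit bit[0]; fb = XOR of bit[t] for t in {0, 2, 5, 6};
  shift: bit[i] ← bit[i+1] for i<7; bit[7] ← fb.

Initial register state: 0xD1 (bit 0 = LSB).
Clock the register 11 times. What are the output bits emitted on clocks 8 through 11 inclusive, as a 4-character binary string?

reg_0 = 0xD1
clock 1: out=1, reg = 0x68
clock 2: out=0, reg = 0x34
clock 3: out=0, reg = 0x1A
clock 4: out=0, reg = 0x0D
clock 5: out=1, reg = 0x06
clock 6: out=0, reg = 0x83
clock 7: out=1, reg = 0xC1
clock 8: out=1, reg = 0x60
clock 9: out=0, reg = 0x30
clock 10: out=0, reg = 0x98
clock 11: out=0, reg = 0x4C

1000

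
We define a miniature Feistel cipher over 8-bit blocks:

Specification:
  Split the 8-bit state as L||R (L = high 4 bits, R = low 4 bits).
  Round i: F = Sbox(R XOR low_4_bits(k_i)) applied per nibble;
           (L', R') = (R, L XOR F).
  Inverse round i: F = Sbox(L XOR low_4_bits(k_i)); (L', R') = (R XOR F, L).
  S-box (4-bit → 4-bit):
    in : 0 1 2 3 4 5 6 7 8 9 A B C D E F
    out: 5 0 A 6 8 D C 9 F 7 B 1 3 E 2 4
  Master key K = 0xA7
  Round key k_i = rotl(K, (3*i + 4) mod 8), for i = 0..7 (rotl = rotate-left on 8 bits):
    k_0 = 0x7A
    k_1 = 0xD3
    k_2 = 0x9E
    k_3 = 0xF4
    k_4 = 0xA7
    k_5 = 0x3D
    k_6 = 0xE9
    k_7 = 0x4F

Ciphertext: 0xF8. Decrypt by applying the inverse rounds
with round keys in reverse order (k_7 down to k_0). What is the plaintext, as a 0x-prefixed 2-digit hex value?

s_0 = ciphertext = 0xF8
s_1 = InvRound(s_0, k_7) = 0xDF
s_2 = InvRound(s_1, k_6) = 0x7D
s_3 = InvRound(s_2, k_5) = 0x67
s_4 = InvRound(s_3, k_4) = 0x76
s_5 = InvRound(s_4, k_3) = 0x07
s_6 = InvRound(s_5, k_2) = 0x50
s_7 = InvRound(s_6, k_1) = 0xC5
s_8 = InvRound(s_7, k_0) = 0x9C

0x9C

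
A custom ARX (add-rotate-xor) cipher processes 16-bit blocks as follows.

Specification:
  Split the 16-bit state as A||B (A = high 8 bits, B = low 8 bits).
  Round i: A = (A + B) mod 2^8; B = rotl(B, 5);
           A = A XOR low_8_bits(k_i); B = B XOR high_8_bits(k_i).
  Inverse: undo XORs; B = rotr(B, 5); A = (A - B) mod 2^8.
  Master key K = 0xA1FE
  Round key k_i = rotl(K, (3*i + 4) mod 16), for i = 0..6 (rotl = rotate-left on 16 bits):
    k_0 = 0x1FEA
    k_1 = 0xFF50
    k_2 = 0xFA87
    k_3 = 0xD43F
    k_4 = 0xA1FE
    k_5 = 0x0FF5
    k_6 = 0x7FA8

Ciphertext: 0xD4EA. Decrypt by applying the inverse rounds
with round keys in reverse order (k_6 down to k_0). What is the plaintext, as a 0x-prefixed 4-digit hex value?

0x7DE1

s_0 = ciphertext = 0xD4EA
s_1 = InvRound(s_0, k_6) = 0xD0AC
s_2 = InvRound(s_1, k_5) = 0x081D
s_3 = InvRound(s_2, k_4) = 0x11E5
s_4 = InvRound(s_3, k_3) = 0xA589
s_5 = InvRound(s_4, k_2) = 0x879B
s_6 = InvRound(s_5, k_1) = 0xB423
s_7 = InvRound(s_6, k_0) = 0x7DE1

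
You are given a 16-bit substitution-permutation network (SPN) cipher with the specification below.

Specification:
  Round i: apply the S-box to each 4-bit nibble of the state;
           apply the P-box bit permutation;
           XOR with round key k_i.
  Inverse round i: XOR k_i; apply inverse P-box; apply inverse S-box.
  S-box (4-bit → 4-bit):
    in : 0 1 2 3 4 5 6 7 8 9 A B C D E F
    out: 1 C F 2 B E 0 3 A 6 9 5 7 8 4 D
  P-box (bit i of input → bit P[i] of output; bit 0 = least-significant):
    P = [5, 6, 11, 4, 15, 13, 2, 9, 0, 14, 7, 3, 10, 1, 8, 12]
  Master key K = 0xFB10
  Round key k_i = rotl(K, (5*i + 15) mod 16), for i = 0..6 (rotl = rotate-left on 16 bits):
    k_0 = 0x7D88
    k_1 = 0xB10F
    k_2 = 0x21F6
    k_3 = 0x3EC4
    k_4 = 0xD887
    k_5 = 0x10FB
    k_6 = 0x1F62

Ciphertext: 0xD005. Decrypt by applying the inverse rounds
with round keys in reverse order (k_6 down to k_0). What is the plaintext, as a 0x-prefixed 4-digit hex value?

s_0 = ciphertext = 0xD005
s_1 = InvRound(s_0, k_6) = 0xC7FC
s_2 = InvRound(s_1, k_5) = 0x27F6
s_3 = InvRound(s_2, k_4) = 0xF742
s_4 = InvRound(s_3, k_3) = 0x99BE
s_5 = InvRound(s_4, k_2) = 0xDD79
s_6 = InvRound(s_5, k_1) = 0x7392
s_7 = InvRound(s_6, k_0) = 0x7DD1

0x7DD1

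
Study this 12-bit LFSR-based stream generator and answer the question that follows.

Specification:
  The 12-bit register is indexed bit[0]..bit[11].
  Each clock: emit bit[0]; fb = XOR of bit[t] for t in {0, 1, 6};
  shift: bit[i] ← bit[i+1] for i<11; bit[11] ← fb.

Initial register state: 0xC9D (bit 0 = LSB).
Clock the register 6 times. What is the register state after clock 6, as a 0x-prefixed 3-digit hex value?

0x872

reg_0 = 0xC9D
clock 1: out=1, reg = 0xE4E
clock 2: out=0, reg = 0x727
clock 3: out=1, reg = 0x393
clock 4: out=1, reg = 0x1C9
clock 5: out=1, reg = 0x0E4
clock 6: out=0, reg = 0x872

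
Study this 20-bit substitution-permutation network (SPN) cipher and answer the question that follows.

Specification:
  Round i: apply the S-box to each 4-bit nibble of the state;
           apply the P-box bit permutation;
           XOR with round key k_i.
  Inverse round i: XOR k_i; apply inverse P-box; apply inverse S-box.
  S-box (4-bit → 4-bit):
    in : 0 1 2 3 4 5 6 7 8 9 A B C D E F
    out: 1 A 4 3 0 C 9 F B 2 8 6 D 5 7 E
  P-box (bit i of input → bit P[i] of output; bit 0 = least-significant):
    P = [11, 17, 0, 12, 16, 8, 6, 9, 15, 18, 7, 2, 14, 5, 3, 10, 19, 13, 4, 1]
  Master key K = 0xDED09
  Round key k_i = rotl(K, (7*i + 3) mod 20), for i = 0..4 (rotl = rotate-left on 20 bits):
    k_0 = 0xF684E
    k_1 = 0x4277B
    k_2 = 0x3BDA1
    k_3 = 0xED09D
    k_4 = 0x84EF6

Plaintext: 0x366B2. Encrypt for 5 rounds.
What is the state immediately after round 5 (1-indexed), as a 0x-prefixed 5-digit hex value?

s_0 = plaintext = 0x366B2
s_1 = Round(s_0, k_0) = 0x78D0B
s_2 = Round(s_1, k_1) = 0xFC3C8
s_3 = Round(s_2, k_2) = 0x443FB
s_4 = Round(s_3, k_3) = 0x853DC
s_5 = Round(s_4, k_4) = 0x5F2BD

0x5F2BD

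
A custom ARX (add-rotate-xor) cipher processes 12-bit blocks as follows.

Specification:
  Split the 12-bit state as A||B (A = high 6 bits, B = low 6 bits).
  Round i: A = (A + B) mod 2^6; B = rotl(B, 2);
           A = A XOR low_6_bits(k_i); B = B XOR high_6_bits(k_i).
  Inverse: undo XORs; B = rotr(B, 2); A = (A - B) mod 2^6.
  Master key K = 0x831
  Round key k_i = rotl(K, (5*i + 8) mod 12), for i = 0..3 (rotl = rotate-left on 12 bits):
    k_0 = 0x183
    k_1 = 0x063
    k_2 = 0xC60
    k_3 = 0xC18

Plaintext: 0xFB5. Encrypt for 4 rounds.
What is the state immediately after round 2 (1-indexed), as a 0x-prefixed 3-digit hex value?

0x884

s_0 = plaintext = 0xFB5
s_1 = Round(s_0, k_0) = 0xC11
s_2 = Round(s_1, k_1) = 0x884
s_3 = Round(s_2, k_2) = 0x1A1
s_4 = Round(s_3, k_3) = 0xFF6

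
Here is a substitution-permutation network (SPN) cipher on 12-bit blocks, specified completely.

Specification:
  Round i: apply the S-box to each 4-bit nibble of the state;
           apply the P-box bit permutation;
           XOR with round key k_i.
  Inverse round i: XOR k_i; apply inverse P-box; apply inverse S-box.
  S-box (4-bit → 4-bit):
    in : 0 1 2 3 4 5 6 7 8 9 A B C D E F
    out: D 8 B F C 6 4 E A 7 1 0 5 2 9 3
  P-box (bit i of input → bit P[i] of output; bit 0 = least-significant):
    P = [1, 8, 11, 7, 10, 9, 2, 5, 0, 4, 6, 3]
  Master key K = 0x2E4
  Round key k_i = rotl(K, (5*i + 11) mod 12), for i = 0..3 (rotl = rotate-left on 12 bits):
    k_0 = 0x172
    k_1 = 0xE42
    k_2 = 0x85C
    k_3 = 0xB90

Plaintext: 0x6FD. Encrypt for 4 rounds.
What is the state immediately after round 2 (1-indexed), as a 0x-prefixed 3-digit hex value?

s_0 = plaintext = 0x6FD
s_1 = Round(s_0, k_0) = 0x632
s_2 = Round(s_1, k_1) = 0x9A4
s_3 = Round(s_2, k_2) = 0x48D
s_4 = Round(s_3, k_3) = 0x8F8

0x9A4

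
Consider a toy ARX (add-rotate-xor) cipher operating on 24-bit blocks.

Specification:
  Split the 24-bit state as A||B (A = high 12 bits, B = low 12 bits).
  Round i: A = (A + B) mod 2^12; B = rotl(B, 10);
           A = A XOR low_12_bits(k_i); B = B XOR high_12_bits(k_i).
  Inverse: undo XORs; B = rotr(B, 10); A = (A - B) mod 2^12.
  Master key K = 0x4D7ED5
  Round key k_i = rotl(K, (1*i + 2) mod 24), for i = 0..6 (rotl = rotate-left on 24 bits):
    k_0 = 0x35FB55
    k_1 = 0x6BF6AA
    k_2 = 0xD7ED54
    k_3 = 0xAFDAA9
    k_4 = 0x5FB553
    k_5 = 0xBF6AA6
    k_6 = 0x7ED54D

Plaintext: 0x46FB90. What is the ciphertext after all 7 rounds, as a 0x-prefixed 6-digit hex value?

s_0 = plaintext = 0x46FB90
s_1 = Round(s_0, k_0) = 0x4AA1BB
s_2 = Round(s_1, k_1) = 0x0CFAD1
s_3 = Round(s_2, k_2) = 0x6F4BCA
s_4 = Round(s_3, k_3) = 0x81700F
s_5 = Round(s_4, k_4) = 0xD759F8
s_6 = Round(s_5, k_5) = 0xDCB988
s_7 = Round(s_6, k_6) = 0x21E58F

0x21E58F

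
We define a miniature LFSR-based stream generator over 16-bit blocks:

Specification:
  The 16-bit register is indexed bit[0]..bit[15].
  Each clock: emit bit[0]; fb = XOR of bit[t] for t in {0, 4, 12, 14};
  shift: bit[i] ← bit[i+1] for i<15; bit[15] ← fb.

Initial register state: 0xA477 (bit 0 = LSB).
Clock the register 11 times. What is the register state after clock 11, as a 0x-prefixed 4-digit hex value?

reg_0 = 0xA477
clock 1: out=1, reg = 0x523B
clock 2: out=1, reg = 0x291D
clock 3: out=1, reg = 0x148E
clock 4: out=0, reg = 0x8A47
clock 5: out=1, reg = 0xC523
clock 6: out=1, reg = 0x6291
clock 7: out=1, reg = 0xB148
clock 8: out=0, reg = 0xD8A4
clock 9: out=0, reg = 0x6C52
clock 10: out=0, reg = 0x3629
clock 11: out=1, reg = 0x1B14

0x1B14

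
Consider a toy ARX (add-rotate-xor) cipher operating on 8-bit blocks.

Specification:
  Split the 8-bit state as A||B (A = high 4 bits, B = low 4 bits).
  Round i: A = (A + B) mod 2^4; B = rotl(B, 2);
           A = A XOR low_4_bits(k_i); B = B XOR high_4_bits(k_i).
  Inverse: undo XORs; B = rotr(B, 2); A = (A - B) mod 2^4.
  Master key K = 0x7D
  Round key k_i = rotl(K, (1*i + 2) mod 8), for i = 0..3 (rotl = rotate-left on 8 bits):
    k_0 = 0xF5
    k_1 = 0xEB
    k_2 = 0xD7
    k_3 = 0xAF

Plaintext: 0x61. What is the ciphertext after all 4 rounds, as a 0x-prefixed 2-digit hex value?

s_0 = plaintext = 0x61
s_1 = Round(s_0, k_0) = 0x2B
s_2 = Round(s_1, k_1) = 0x60
s_3 = Round(s_2, k_2) = 0x1D
s_4 = Round(s_3, k_3) = 0x1D

0x1D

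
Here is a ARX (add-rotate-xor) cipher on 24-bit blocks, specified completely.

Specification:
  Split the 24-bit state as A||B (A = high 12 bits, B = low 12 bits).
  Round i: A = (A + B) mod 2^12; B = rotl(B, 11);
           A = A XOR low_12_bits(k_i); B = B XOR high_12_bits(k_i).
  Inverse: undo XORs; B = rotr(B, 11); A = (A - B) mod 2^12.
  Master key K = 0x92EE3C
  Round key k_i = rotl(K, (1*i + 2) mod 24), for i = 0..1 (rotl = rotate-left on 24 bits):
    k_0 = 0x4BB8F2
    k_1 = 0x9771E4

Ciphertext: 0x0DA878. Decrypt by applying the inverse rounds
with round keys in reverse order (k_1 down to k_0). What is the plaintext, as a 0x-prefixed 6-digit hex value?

s_0 = ciphertext = 0x0DA878
s_1 = InvRound(s_0, k_1) = 0xF2021E
s_2 = InvRound(s_1, k_0) = 0xA88D4A

0xA88D4A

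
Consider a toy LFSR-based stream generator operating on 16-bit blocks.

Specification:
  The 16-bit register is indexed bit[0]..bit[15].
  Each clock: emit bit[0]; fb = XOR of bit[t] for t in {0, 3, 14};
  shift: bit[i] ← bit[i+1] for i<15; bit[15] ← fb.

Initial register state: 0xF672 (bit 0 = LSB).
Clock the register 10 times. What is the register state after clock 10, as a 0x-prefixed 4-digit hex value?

0x5CFD

reg_0 = 0xF672
clock 1: out=0, reg = 0xFB39
clock 2: out=1, reg = 0xFD9C
clock 3: out=0, reg = 0x7ECE
clock 4: out=0, reg = 0x3F67
clock 5: out=1, reg = 0x9FB3
clock 6: out=1, reg = 0xCFD9
clock 7: out=1, reg = 0xE7EC
clock 8: out=0, reg = 0x73F6
clock 9: out=0, reg = 0xB9FB
clock 10: out=1, reg = 0x5CFD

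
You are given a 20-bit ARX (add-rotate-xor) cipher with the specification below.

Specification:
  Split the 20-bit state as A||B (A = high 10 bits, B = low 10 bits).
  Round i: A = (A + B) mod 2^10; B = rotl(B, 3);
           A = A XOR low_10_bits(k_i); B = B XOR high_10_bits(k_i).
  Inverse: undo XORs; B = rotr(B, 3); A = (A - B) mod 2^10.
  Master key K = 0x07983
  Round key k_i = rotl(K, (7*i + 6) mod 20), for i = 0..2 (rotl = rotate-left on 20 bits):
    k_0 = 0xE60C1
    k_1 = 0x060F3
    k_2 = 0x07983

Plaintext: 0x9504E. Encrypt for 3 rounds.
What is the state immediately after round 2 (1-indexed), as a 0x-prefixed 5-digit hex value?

0x2E35B

s_0 = plaintext = 0x9504E
s_1 = Round(s_0, k_0) = 0x98DE8
s_2 = Round(s_1, k_1) = 0x2E35B
s_3 = Round(s_2, k_2) = 0x642C0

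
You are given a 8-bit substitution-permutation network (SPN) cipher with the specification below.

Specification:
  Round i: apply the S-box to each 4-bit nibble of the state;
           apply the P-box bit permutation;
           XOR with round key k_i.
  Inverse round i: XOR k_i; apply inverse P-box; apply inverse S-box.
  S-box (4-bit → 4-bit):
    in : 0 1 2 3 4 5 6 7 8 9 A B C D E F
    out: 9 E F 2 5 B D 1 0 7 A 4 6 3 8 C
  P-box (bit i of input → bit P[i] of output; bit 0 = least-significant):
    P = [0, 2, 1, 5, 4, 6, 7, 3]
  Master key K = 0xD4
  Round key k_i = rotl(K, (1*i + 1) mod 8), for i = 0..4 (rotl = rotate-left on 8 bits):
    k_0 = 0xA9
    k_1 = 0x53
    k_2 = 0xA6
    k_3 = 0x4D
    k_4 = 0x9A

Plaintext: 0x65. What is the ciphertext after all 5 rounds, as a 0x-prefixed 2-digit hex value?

0xAA

s_0 = plaintext = 0x65
s_1 = Round(s_0, k_0) = 0x14
s_2 = Round(s_1, k_1) = 0x98
s_3 = Round(s_2, k_2) = 0x76
s_4 = Round(s_3, k_3) = 0x7E
s_5 = Round(s_4, k_4) = 0xAA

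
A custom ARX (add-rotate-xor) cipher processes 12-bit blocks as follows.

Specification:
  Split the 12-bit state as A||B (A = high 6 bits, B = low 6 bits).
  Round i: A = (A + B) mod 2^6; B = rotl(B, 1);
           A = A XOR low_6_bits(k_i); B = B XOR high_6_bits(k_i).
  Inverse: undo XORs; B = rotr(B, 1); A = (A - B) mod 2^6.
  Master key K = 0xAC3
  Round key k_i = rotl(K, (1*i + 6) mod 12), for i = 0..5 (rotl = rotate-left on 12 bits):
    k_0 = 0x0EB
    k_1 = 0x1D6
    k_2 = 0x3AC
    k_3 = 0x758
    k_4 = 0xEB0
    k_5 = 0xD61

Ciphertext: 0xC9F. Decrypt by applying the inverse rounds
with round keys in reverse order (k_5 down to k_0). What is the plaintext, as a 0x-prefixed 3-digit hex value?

0xD8B

s_0 = ciphertext = 0xC9F
s_1 = InvRound(s_0, k_5) = 0xF95
s_2 = InvRound(s_1, k_4) = 0x5F7
s_3 = InvRound(s_2, k_3) = 0xE95
s_4 = InvRound(s_3, k_2) = 0xA6D
s_5 = InvRound(s_4, k_1) = 0xA95
s_6 = InvRound(s_5, k_0) = 0xD8B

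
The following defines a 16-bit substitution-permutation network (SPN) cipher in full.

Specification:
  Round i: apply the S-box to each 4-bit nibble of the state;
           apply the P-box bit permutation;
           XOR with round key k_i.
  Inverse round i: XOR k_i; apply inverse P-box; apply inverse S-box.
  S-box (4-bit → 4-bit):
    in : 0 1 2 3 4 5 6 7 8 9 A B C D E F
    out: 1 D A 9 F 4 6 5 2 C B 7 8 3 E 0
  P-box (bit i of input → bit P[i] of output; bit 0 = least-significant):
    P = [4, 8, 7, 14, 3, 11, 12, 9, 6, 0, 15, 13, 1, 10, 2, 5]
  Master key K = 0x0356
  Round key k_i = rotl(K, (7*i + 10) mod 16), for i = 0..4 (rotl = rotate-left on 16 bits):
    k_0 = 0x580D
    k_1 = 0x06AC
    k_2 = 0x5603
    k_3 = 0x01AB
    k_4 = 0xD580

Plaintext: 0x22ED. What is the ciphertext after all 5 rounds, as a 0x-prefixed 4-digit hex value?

s_0 = plaintext = 0x22ED
s_1 = Round(s_0, k_0) = 0x673C
s_2 = Round(s_1, k_1) = 0xC0E0
s_3 = Round(s_2, k_2) = 0x4C73
s_4 = Round(s_3, k_3) = 0x7595
s_5 = Round(s_4, k_4) = 0x4706

0x4706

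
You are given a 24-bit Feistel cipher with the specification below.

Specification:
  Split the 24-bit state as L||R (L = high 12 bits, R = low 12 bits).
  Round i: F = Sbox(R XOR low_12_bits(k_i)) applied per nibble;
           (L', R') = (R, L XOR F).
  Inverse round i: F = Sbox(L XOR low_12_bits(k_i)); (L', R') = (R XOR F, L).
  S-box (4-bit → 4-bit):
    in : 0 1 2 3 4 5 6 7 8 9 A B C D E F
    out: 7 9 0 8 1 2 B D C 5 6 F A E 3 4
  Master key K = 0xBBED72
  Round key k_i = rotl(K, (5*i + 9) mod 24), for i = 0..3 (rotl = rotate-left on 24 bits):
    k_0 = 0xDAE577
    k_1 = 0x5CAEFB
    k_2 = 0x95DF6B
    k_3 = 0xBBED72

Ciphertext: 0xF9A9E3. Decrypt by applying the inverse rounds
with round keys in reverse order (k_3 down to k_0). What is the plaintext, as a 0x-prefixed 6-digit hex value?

s_0 = ciphertext = 0xF9A9E3
s_1 = InvRound(s_0, k_3) = 0x9DFF9A
s_2 = InvRound(s_1, k_2) = 0x46B9DF
s_3 = InvRound(s_2, k_1) = 0xF8846B
s_4 = InvRound(s_3, k_0) = 0x22FF88

0x22FF88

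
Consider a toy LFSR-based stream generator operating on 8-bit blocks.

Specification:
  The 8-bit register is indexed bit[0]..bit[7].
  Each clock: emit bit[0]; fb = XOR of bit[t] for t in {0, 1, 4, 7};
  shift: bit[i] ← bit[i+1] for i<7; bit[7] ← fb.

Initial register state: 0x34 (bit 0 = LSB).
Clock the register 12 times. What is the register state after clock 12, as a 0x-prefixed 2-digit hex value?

0xA0

reg_0 = 0x34
clock 1: out=0, reg = 0x9A
clock 2: out=0, reg = 0xCD
clock 3: out=1, reg = 0x66
clock 4: out=0, reg = 0xB3
clock 5: out=1, reg = 0x59
clock 6: out=1, reg = 0x2C
clock 7: out=0, reg = 0x16
clock 8: out=0, reg = 0x0B
clock 9: out=1, reg = 0x05
clock 10: out=1, reg = 0x82
clock 11: out=0, reg = 0x41
clock 12: out=1, reg = 0xA0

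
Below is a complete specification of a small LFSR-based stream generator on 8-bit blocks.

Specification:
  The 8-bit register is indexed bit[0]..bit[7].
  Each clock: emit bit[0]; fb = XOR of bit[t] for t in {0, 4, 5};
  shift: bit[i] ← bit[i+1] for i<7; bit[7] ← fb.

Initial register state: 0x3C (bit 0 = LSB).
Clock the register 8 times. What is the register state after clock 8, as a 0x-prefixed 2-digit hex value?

reg_0 = 0x3C
clock 1: out=0, reg = 0x1E
clock 2: out=0, reg = 0x8F
clock 3: out=1, reg = 0xC7
clock 4: out=1, reg = 0xE3
clock 5: out=1, reg = 0x71
clock 6: out=1, reg = 0xB8
clock 7: out=0, reg = 0x5C
clock 8: out=0, reg = 0xAE

0xAE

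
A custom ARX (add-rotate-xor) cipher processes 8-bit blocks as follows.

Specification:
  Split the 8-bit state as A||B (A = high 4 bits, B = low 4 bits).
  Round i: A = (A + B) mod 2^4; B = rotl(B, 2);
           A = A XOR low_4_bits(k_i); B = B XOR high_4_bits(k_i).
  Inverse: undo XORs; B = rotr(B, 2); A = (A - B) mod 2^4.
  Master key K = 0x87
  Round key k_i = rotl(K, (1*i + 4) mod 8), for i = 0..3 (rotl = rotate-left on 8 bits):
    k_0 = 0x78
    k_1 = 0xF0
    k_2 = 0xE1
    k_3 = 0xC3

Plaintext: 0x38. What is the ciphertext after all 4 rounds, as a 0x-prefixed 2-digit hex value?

s_0 = plaintext = 0x38
s_1 = Round(s_0, k_0) = 0x35
s_2 = Round(s_1, k_1) = 0x8A
s_3 = Round(s_2, k_2) = 0x34
s_4 = Round(s_3, k_3) = 0x4D

0x4D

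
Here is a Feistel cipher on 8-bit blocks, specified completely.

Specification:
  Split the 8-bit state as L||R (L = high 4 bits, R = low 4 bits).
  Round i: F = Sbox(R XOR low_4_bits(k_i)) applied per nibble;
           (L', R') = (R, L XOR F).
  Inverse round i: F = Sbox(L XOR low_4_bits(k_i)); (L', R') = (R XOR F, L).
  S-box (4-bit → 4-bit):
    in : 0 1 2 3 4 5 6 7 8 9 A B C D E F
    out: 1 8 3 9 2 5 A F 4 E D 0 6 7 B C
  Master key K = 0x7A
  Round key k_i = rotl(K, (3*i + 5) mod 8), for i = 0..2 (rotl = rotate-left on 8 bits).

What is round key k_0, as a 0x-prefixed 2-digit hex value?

0x4F

K = 0x7A
k_0 = rotl(K, (3*0+5) mod 8) = rotl(K, 5) = 0x4F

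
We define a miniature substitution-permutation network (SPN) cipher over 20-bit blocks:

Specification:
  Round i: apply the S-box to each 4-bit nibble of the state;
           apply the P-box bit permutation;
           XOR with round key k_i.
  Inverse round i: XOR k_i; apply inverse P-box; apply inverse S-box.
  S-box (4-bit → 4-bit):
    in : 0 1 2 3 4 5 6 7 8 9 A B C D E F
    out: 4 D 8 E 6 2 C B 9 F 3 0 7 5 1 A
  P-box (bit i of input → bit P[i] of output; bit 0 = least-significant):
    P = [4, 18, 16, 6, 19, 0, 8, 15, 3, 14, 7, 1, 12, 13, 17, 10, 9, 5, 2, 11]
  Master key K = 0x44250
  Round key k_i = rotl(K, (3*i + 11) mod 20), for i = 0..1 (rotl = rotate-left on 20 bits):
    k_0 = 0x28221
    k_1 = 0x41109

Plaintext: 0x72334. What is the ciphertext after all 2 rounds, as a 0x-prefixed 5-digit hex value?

0xEBBE1

s_0 = plaintext = 0x72334
s_1 = Round(s_0, k_0) = 0x74D82
s_2 = Round(s_1, k_1) = 0xEBBE1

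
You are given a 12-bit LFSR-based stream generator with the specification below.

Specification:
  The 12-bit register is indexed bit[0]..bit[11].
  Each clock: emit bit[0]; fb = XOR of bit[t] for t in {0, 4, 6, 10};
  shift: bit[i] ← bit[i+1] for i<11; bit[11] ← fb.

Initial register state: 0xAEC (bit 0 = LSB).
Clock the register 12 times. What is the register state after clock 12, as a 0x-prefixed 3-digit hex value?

reg_0 = 0xAEC
clock 1: out=0, reg = 0xD76
clock 2: out=0, reg = 0xEBB
clock 3: out=1, reg = 0xF5D
clock 4: out=1, reg = 0x7AE
clock 5: out=0, reg = 0xBD7
clock 6: out=1, reg = 0xDEB
clock 7: out=1, reg = 0xEF5
clock 8: out=1, reg = 0x77A
clock 9: out=0, reg = 0xBBD
clock 10: out=1, reg = 0x5DE
clock 11: out=0, reg = 0xAEF
clock 12: out=1, reg = 0x577

0x577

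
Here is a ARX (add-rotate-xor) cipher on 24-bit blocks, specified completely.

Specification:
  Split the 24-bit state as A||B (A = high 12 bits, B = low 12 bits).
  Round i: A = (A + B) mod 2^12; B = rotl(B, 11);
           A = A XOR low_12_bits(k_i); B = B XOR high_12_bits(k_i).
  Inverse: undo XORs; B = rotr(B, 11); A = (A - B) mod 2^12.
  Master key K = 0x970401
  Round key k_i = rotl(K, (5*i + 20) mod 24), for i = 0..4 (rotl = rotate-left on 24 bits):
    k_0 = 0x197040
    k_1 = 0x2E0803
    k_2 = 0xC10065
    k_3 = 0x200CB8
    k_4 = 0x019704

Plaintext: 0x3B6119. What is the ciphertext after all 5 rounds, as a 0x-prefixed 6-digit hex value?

0x9B09D0

s_0 = plaintext = 0x3B6119
s_1 = Round(s_0, k_0) = 0x48F91B
s_2 = Round(s_1, k_1) = 0x5A9E6D
s_3 = Round(s_2, k_2) = 0x473326
s_4 = Round(s_3, k_3) = 0xB21393
s_5 = Round(s_4, k_4) = 0x9B09D0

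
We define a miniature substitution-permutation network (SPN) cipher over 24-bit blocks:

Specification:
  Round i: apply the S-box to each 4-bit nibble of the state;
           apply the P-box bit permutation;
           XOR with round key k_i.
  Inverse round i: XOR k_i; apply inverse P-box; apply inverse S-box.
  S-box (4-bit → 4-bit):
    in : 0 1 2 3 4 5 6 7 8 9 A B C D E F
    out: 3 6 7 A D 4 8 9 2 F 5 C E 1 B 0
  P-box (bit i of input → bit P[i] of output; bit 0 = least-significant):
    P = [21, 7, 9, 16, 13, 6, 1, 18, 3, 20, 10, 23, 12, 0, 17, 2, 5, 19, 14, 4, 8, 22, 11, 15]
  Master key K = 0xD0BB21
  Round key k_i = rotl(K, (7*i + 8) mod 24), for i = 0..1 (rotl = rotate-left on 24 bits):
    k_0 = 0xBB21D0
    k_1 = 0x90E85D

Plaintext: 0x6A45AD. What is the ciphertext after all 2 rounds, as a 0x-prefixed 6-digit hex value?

0xD9356D

s_0 = plaintext = 0x6A45AD
s_1 = Round(s_0, k_0) = 0x99D5F6
s_2 = Round(s_1, k_1) = 0xD9356D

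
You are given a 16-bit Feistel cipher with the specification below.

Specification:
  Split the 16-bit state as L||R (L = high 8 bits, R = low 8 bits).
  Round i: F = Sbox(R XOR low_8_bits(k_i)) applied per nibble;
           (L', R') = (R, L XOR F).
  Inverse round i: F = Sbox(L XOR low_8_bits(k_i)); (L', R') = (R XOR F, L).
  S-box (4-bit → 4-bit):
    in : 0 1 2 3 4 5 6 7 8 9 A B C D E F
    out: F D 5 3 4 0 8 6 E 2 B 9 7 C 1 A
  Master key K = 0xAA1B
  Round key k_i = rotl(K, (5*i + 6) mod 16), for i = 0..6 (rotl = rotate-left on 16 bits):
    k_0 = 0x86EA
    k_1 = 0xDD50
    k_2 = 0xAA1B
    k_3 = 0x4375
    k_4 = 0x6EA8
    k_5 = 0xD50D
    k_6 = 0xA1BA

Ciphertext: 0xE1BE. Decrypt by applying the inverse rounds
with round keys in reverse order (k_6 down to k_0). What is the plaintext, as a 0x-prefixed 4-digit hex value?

0x7178

s_0 = ciphertext = 0xE1BE
s_1 = InvRound(s_0, k_6) = 0xB7E1
s_2 = InvRound(s_1, k_5) = 0x7AB7
s_3 = InvRound(s_2, k_4) = 0x727A
s_4 = InvRound(s_3, k_3) = 0x8C72
s_5 = InvRound(s_4, k_2) = 0x548C
s_6 = InvRound(s_5, k_1) = 0x7854
s_7 = InvRound(s_6, k_0) = 0x7178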